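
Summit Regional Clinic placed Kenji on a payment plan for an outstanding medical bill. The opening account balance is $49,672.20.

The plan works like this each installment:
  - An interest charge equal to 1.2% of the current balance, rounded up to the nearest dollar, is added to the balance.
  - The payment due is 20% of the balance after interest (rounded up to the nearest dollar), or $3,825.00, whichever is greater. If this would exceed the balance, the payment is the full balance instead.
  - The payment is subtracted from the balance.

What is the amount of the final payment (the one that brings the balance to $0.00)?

# | Opening | Interest | Payment | End bal
1 | $49,672.20 | $597.00 | $10,054.00 | $40,215.20
2 | $40,215.20 | $483.00 | $8,140.00 | $32,558.20
3 | $32,558.20 | $391.00 | $6,590.00 | $26,359.20
4 | $26,359.20 | $317.00 | $5,336.00 | $21,340.20
5 | $21,340.20 | $257.00 | $4,320.00 | $17,277.20
6 | $17,277.20 | $208.00 | $3,825.00 | $13,660.20
7 | $13,660.20 | $164.00 | $3,825.00 | $9,999.20
8 | $9,999.20 | $120.00 | $3,825.00 | $6,294.20
9 | $6,294.20 | $76.00 | $3,825.00 | $2,545.20
10 | $2,545.20 | $31.00 | $2,576.20 | $0.00

$2,576.20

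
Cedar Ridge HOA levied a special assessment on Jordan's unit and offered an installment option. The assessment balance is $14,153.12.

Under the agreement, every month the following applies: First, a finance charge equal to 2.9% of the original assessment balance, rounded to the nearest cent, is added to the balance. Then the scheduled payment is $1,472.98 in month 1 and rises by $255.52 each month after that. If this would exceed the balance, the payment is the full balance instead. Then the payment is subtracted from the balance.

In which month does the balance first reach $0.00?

8

Month 1: opening $14,153.12; interest $410.44 → $14,563.56; payment $1,472.98; balance $13,090.58
Month 2: opening $13,090.58; interest $410.44 → $13,501.02; payment $1,728.50; balance $11,772.52
Month 3: opening $11,772.52; interest $410.44 → $12,182.96; payment $1,984.02; balance $10,198.94
Month 4: opening $10,198.94; interest $410.44 → $10,609.38; payment $2,239.54; balance $8,369.84
Month 5: opening $8,369.84; interest $410.44 → $8,780.28; payment $2,495.06; balance $6,285.22
Month 6: opening $6,285.22; interest $410.44 → $6,695.66; payment $2,750.58; balance $3,945.08
Month 7: opening $3,945.08; interest $410.44 → $4,355.52; payment $3,006.10; balance $1,349.42
Month 8: opening $1,349.42; interest $410.44 → $1,759.86; payment $1,759.86; balance $0.00
Balance reaches $0.00 in month 8.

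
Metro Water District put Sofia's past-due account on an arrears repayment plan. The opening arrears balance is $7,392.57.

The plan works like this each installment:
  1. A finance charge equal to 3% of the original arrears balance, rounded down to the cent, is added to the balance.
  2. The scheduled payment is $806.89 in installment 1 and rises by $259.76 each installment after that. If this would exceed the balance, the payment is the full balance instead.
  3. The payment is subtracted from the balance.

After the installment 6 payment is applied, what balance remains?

$0.00

# | Opening | Interest | Payment | End bal
1 | $7,392.57 | $221.77 | $806.89 | $6,807.45
2 | $6,807.45 | $221.77 | $1,066.65 | $5,962.57
3 | $5,962.57 | $221.77 | $1,326.41 | $4,857.93
4 | $4,857.93 | $221.77 | $1,586.17 | $3,493.53
5 | $3,493.53 | $221.77 | $1,845.93 | $1,869.37
6 | $1,869.37 | $221.77 | $2,091.14 | $0.00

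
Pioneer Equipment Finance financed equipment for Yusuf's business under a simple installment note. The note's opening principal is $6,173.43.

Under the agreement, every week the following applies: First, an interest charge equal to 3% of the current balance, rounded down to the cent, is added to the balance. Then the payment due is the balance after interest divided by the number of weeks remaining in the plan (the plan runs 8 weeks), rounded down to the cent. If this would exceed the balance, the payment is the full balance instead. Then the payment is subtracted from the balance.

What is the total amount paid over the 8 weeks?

$7,067.86

Week 1: $6,173.43 +$185.20 interest = $6,358.63; pay $794.82 → $5,563.81
Week 2: $5,563.81 +$166.91 interest = $5,730.72; pay $818.67 → $4,912.05
Week 3: $4,912.05 +$147.36 interest = $5,059.41; pay $843.23 → $4,216.18
Week 4: $4,216.18 +$126.48 interest = $4,342.66; pay $868.53 → $3,474.13
Week 5: $3,474.13 +$104.22 interest = $3,578.35; pay $894.58 → $2,683.77
Week 6: $2,683.77 +$80.51 interest = $2,764.28; pay $921.42 → $1,842.86
Week 7: $1,842.86 +$55.28 interest = $1,898.14; pay $949.07 → $949.07
Week 8: $949.07 +$28.47 interest = $977.54; pay $977.54 → $0.00
Total paid: $7,067.86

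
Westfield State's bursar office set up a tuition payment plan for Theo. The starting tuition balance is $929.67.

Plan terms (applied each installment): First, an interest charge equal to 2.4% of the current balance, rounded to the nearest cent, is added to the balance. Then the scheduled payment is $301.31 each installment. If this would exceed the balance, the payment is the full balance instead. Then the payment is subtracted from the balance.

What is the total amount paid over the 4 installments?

# | Opening | Interest | Payment | End bal
1 | $929.67 | $22.31 | $301.31 | $650.67
2 | $650.67 | $15.62 | $301.31 | $364.98
3 | $364.98 | $8.76 | $301.31 | $72.43
4 | $72.43 | $1.74 | $74.17 | $0.00
Total paid: $978.10

$978.10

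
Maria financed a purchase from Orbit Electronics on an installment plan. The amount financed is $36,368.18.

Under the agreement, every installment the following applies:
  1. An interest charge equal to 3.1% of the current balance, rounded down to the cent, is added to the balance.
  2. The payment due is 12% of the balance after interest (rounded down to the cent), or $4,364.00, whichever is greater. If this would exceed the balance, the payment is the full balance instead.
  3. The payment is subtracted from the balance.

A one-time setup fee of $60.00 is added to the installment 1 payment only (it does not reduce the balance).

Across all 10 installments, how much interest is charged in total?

# | Opening | Interest | Payment | Fee | End bal
1 | $36,368.18 | $1,127.41 | $4,499.47 | $60.00 | $32,996.12
2 | $32,996.12 | $1,022.87 | $4,364.00 | — | $29,654.99
3 | $29,654.99 | $919.30 | $4,364.00 | — | $26,210.29
4 | $26,210.29 | $812.51 | $4,364.00 | — | $22,658.80
5 | $22,658.80 | $702.42 | $4,364.00 | — | $18,997.22
6 | $18,997.22 | $588.91 | $4,364.00 | — | $15,222.13
7 | $15,222.13 | $471.88 | $4,364.00 | — | $11,330.01
8 | $11,330.01 | $351.23 | $4,364.00 | — | $7,317.24
9 | $7,317.24 | $226.83 | $4,364.00 | — | $3,180.07
10 | $3,180.07 | $98.58 | $3,278.65 | — | $0.00
Total interest: $1,127.41 + $1,022.87 + $919.30 + $812.51 + $702.42 + $588.91 + $471.88 + $351.23 + $226.83 + $98.58 = $6,321.94

$6,321.94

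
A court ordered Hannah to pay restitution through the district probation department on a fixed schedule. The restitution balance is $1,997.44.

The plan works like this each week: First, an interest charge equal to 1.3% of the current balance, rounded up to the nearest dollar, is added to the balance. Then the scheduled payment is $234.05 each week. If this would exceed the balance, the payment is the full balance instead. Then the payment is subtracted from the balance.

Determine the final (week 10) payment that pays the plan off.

$29.99

Week 1: opening $1,997.44; interest $26.00 → $2,023.44; payment $234.05; balance $1,789.39
Week 2: opening $1,789.39; interest $24.00 → $1,813.39; payment $234.05; balance $1,579.34
Week 3: opening $1,579.34; interest $21.00 → $1,600.34; payment $234.05; balance $1,366.29
Week 4: opening $1,366.29; interest $18.00 → $1,384.29; payment $234.05; balance $1,150.24
Week 5: opening $1,150.24; interest $15.00 → $1,165.24; payment $234.05; balance $931.19
Week 6: opening $931.19; interest $13.00 → $944.19; payment $234.05; balance $710.14
Week 7: opening $710.14; interest $10.00 → $720.14; payment $234.05; balance $486.09
Week 8: opening $486.09; interest $7.00 → $493.09; payment $234.05; balance $259.04
Week 9: opening $259.04; interest $4.00 → $263.04; payment $234.05; balance $28.99
Week 10: opening $28.99; interest $1.00 → $29.99; payment $29.99; balance $0.00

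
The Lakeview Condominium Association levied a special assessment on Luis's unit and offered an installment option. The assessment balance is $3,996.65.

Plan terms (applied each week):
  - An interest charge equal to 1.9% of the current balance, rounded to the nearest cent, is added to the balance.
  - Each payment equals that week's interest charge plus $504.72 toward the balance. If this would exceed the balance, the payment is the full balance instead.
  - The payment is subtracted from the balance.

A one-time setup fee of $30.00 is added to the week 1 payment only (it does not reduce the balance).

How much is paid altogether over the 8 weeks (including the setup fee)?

# | Opening | Interest | Payment | Fee | End bal
1 | $3,996.65 | $75.94 | $580.66 | $30.00 | $3,491.93
2 | $3,491.93 | $66.35 | $571.07 | — | $2,987.21
3 | $2,987.21 | $56.76 | $561.48 | — | $2,482.49
4 | $2,482.49 | $47.17 | $551.89 | — | $1,977.77
5 | $1,977.77 | $37.58 | $542.30 | — | $1,473.05
6 | $1,473.05 | $27.99 | $532.71 | — | $968.33
7 | $968.33 | $18.40 | $523.12 | — | $463.61
8 | $463.61 | $8.81 | $472.42 | — | $0.00
Total paid: $4,365.65

$4,365.65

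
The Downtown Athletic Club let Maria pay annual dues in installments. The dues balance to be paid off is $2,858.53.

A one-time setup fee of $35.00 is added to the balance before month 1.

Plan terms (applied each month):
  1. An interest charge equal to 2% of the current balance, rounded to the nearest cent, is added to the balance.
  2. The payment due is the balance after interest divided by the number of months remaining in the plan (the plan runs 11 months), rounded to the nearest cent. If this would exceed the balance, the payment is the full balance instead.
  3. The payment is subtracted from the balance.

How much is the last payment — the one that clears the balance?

Month 1: opening $2,893.53; interest $57.87 → $2,951.40; payment $268.31; balance $2,683.09
Month 2: opening $2,683.09; interest $53.66 → $2,736.75; payment $273.68; balance $2,463.07
Month 3: opening $2,463.07; interest $49.26 → $2,512.33; payment $279.15; balance $2,233.18
Month 4: opening $2,233.18; interest $44.66 → $2,277.84; payment $284.73; balance $1,993.11
Month 5: opening $1,993.11; interest $39.86 → $2,032.97; payment $290.42; balance $1,742.55
Month 6: opening $1,742.55; interest $34.85 → $1,777.40; payment $296.23; balance $1,481.17
Month 7: opening $1,481.17; interest $29.62 → $1,510.79; payment $302.16; balance $1,208.63
Month 8: opening $1,208.63; interest $24.17 → $1,232.80; payment $308.20; balance $924.60
Month 9: opening $924.60; interest $18.49 → $943.09; payment $314.36; balance $628.73
Month 10: opening $628.73; interest $12.57 → $641.30; payment $320.65; balance $320.65
Month 11: opening $320.65; interest $6.41 → $327.06; payment $327.06; balance $0.00

$327.06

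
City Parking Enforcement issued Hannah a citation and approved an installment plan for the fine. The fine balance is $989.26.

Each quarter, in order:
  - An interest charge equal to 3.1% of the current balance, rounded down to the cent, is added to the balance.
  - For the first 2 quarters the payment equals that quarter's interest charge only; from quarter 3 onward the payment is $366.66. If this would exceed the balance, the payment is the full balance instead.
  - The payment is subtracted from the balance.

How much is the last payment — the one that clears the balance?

# | Opening | Interest | Payment | End bal
1 | $989.26 | $30.66 | $30.66 | $989.26
2 | $989.26 | $30.66 | $30.66 | $989.26
3 | $989.26 | $30.66 | $366.66 | $653.26
4 | $653.26 | $20.25 | $366.66 | $306.85
5 | $306.85 | $9.51 | $316.36 | $0.00

$316.36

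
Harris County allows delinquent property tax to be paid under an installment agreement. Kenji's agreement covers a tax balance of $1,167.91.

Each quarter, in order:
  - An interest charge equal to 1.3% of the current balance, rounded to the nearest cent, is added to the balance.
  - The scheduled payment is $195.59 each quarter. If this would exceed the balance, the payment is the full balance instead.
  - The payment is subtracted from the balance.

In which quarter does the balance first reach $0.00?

Quarter 1: $1,167.91 +$15.18 interest = $1,183.09; pay $195.59 → $987.50
Quarter 2: $987.50 +$12.84 interest = $1,000.34; pay $195.59 → $804.75
Quarter 3: $804.75 +$10.46 interest = $815.21; pay $195.59 → $619.62
Quarter 4: $619.62 +$8.06 interest = $627.68; pay $195.59 → $432.09
Quarter 5: $432.09 +$5.62 interest = $437.71; pay $195.59 → $242.12
Quarter 6: $242.12 +$3.15 interest = $245.27; pay $195.59 → $49.68
Quarter 7: $49.68 +$0.65 interest = $50.33; pay $50.33 → $0.00
Balance reaches $0.00 in quarter 7.

7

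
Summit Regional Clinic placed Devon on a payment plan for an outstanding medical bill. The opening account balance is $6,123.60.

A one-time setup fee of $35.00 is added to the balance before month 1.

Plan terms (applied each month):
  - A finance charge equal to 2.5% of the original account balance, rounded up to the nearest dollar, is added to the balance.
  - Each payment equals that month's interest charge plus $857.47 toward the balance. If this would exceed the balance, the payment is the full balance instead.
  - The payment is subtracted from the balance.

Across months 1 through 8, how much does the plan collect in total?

$7,390.60

# | Opening | Interest | Payment | End bal
1 | $6,158.60 | $154.00 | $1,011.47 | $5,301.13
2 | $5,301.13 | $154.00 | $1,011.47 | $4,443.66
3 | $4,443.66 | $154.00 | $1,011.47 | $3,586.19
4 | $3,586.19 | $154.00 | $1,011.47 | $2,728.72
5 | $2,728.72 | $154.00 | $1,011.47 | $1,871.25
6 | $1,871.25 | $154.00 | $1,011.47 | $1,013.78
7 | $1,013.78 | $154.00 | $1,011.47 | $156.31
8 | $156.31 | $154.00 | $310.31 | $0.00
Total paid: $7,390.60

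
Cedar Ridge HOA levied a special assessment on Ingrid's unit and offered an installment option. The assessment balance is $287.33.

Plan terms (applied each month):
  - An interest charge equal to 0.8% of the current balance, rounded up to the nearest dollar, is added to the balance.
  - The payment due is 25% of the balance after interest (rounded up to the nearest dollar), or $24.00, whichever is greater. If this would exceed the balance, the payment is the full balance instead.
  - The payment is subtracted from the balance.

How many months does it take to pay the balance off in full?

9

Month 1: $287.33 +$3.00 interest = $290.33; pay $73.00 → $217.33
Month 2: $217.33 +$2.00 interest = $219.33; pay $55.00 → $164.33
Month 3: $164.33 +$2.00 interest = $166.33; pay $42.00 → $124.33
Month 4: $124.33 +$1.00 interest = $125.33; pay $32.00 → $93.33
Month 5: $93.33 +$1.00 interest = $94.33; pay $24.00 → $70.33
Month 6: $70.33 +$1.00 interest = $71.33; pay $24.00 → $47.33
Month 7: $47.33 +$1.00 interest = $48.33; pay $24.00 → $24.33
Month 8: $24.33 +$1.00 interest = $25.33; pay $24.00 → $1.33
Month 9: $1.33 +$1.00 interest = $2.33; pay $2.33 → $0.00
Balance reaches $0.00 in month 9.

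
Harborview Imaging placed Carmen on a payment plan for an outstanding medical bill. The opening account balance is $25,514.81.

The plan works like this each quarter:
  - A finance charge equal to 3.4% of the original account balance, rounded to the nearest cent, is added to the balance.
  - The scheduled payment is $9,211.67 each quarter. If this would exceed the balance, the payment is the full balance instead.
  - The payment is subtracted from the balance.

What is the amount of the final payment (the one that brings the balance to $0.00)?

$1,349.80

Quarter 1: $25,514.81 +$867.50 interest = $26,382.31; pay $9,211.67 → $17,170.64
Quarter 2: $17,170.64 +$867.50 interest = $18,038.14; pay $9,211.67 → $8,826.47
Quarter 3: $8,826.47 +$867.50 interest = $9,693.97; pay $9,211.67 → $482.30
Quarter 4: $482.30 +$867.50 interest = $1,349.80; pay $1,349.80 → $0.00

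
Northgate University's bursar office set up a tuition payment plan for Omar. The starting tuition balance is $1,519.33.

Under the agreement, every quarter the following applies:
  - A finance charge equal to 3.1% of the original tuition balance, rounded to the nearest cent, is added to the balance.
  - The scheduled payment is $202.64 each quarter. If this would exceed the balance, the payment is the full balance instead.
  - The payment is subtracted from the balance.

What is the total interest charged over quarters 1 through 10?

Quarter 1: $1,519.33 +$47.10 interest = $1,566.43; pay $202.64 → $1,363.79
Quarter 2: $1,363.79 +$47.10 interest = $1,410.89; pay $202.64 → $1,208.25
Quarter 3: $1,208.25 +$47.10 interest = $1,255.35; pay $202.64 → $1,052.71
Quarter 4: $1,052.71 +$47.10 interest = $1,099.81; pay $202.64 → $897.17
Quarter 5: $897.17 +$47.10 interest = $944.27; pay $202.64 → $741.63
Quarter 6: $741.63 +$47.10 interest = $788.73; pay $202.64 → $586.09
Quarter 7: $586.09 +$47.10 interest = $633.19; pay $202.64 → $430.55
Quarter 8: $430.55 +$47.10 interest = $477.65; pay $202.64 → $275.01
Quarter 9: $275.01 +$47.10 interest = $322.11; pay $202.64 → $119.47
Quarter 10: $119.47 +$47.10 interest = $166.57; pay $166.57 → $0.00
Total interest: $47.10 + $47.10 + $47.10 + $47.10 + $47.10 + $47.10 + $47.10 + $47.10 + $47.10 + $47.10 = $471.00

$471.00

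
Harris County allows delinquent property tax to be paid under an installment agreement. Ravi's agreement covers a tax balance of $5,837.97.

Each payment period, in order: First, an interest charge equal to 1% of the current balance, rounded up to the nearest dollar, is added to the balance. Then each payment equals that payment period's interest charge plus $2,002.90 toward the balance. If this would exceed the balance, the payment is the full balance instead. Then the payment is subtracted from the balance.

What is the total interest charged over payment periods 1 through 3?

Payment period 1: opening $5,837.97; interest $59.00 → $5,896.97; payment $2,061.90; balance $3,835.07
Payment period 2: opening $3,835.07; interest $39.00 → $3,874.07; payment $2,041.90; balance $1,832.17
Payment period 3: opening $1,832.17; interest $19.00 → $1,851.17; payment $1,851.17; balance $0.00
Total interest: $59.00 + $39.00 + $19.00 = $117.00

$117.00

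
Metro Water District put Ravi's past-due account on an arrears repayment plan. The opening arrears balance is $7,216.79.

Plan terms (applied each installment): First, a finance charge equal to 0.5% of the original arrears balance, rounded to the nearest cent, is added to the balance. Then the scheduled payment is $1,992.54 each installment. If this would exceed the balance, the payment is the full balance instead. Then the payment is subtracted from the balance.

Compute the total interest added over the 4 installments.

Installment 1: opening $7,216.79; interest $36.08 → $7,252.87; payment $1,992.54; balance $5,260.33
Installment 2: opening $5,260.33; interest $36.08 → $5,296.41; payment $1,992.54; balance $3,303.87
Installment 3: opening $3,303.87; interest $36.08 → $3,339.95; payment $1,992.54; balance $1,347.41
Installment 4: opening $1,347.41; interest $36.08 → $1,383.49; payment $1,383.49; balance $0.00
Total interest: $36.08 + $36.08 + $36.08 + $36.08 = $144.32

$144.32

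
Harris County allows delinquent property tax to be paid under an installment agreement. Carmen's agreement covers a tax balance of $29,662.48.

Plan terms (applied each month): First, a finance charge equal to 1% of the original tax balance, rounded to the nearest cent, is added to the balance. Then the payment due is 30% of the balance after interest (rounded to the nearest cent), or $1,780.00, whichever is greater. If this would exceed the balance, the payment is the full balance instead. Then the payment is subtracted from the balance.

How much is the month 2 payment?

$6,380.40

Month 1: opening $29,662.48; interest $296.62 → $29,959.10; payment $8,987.73; balance $20,971.37
Month 2: opening $20,971.37; interest $296.62 → $21,267.99; payment $6,380.40; balance $14,887.59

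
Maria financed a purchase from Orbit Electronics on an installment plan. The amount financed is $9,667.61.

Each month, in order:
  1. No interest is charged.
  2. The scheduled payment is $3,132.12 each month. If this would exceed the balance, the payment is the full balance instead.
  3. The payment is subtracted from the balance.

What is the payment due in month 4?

$271.25

Month 1: $9,667.61 − $3,132.12 → $6,535.49
Month 2: $6,535.49 − $3,132.12 → $3,403.37
Month 3: $3,403.37 − $3,132.12 → $271.25
Month 4: $271.25 − $271.25 → $0.00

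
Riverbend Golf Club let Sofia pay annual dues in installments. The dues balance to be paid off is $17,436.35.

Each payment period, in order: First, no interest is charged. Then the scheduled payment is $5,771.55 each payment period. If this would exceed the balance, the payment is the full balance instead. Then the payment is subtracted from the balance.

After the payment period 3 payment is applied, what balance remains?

Payment period 1: $17,436.35 − $5,771.55 → $11,664.80
Payment period 2: $11,664.80 − $5,771.55 → $5,893.25
Payment period 3: $5,893.25 − $5,771.55 → $121.70

$121.70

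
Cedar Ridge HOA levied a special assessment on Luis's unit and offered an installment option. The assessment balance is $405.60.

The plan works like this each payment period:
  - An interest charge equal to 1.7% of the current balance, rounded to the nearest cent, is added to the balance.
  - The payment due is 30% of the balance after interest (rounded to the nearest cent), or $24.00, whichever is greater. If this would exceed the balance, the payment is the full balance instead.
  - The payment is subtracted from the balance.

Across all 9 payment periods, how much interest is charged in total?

$22.25

# | Opening | Interest | Payment | End bal
1 | $405.60 | $6.90 | $123.75 | $288.75
2 | $288.75 | $4.91 | $88.10 | $205.56
3 | $205.56 | $3.49 | $62.72 | $146.33
4 | $146.33 | $2.49 | $44.65 | $104.17
5 | $104.17 | $1.77 | $31.78 | $74.16
6 | $74.16 | $1.26 | $24.00 | $51.42
7 | $51.42 | $0.87 | $24.00 | $28.29
8 | $28.29 | $0.48 | $24.00 | $4.77
9 | $4.77 | $0.08 | $4.85 | $0.00
Total interest: $6.90 + $4.91 + $3.49 + $2.49 + $1.77 + $1.26 + $0.87 + $0.48 + $0.08 = $22.25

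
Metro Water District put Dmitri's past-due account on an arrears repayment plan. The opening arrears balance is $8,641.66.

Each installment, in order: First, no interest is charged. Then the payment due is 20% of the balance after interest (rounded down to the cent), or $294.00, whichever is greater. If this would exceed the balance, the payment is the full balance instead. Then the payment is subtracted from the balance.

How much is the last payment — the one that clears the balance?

Installment 1: opening $8,641.66; payment $1,728.33; balance $6,913.33
Installment 2: opening $6,913.33; payment $1,382.66; balance $5,530.67
Installment 3: opening $5,530.67; payment $1,106.13; balance $4,424.54
Installment 4: opening $4,424.54; payment $884.90; balance $3,539.64
Installment 5: opening $3,539.64; payment $707.92; balance $2,831.72
Installment 6: opening $2,831.72; payment $566.34; balance $2,265.38
Installment 7: opening $2,265.38; payment $453.07; balance $1,812.31
Installment 8: opening $1,812.31; payment $362.46; balance $1,449.85
Installment 9: opening $1,449.85; payment $294.00; balance $1,155.85
Installment 10: opening $1,155.85; payment $294.00; balance $861.85
Installment 11: opening $861.85; payment $294.00; balance $567.85
Installment 12: opening $567.85; payment $294.00; balance $273.85
Installment 13: opening $273.85; payment $273.85; balance $0.00

$273.85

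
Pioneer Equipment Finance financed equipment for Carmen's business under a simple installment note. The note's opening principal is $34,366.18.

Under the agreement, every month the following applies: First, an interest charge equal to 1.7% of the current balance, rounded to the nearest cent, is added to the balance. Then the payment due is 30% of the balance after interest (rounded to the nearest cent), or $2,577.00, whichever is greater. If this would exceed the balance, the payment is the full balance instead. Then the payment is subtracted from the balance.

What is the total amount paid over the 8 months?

Month 1: opening $34,366.18; interest $584.23 → $34,950.41; payment $10,485.12; balance $24,465.29
Month 2: opening $24,465.29; interest $415.91 → $24,881.20; payment $7,464.36; balance $17,416.84
Month 3: opening $17,416.84; interest $296.09 → $17,712.93; payment $5,313.88; balance $12,399.05
Month 4: opening $12,399.05; interest $210.78 → $12,609.83; payment $3,782.95; balance $8,826.88
Month 5: opening $8,826.88; interest $150.06 → $8,976.94; payment $2,693.08; balance $6,283.86
Month 6: opening $6,283.86; interest $106.83 → $6,390.69; payment $2,577.00; balance $3,813.69
Month 7: opening $3,813.69; interest $64.83 → $3,878.52; payment $2,577.00; balance $1,301.52
Month 8: opening $1,301.52; interest $22.13 → $1,323.65; payment $1,323.65; balance $0.00
Total paid: $36,217.04

$36,217.04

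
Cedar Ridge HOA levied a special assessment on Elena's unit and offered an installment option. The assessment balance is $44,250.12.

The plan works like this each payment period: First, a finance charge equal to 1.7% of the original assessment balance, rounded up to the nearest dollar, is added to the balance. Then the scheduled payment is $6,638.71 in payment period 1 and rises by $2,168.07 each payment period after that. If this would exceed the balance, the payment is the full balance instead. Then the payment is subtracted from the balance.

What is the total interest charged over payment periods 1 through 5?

$3,765.00

Payment period 1: $44,250.12 +$753.00 interest = $45,003.12; pay $6,638.71 → $38,364.41
Payment period 2: $38,364.41 +$753.00 interest = $39,117.41; pay $8,806.78 → $30,310.63
Payment period 3: $30,310.63 +$753.00 interest = $31,063.63; pay $10,974.85 → $20,088.78
Payment period 4: $20,088.78 +$753.00 interest = $20,841.78; pay $13,142.92 → $7,698.86
Payment period 5: $7,698.86 +$753.00 interest = $8,451.86; pay $8,451.86 → $0.00
Total interest: $753.00 + $753.00 + $753.00 + $753.00 + $753.00 = $3,765.00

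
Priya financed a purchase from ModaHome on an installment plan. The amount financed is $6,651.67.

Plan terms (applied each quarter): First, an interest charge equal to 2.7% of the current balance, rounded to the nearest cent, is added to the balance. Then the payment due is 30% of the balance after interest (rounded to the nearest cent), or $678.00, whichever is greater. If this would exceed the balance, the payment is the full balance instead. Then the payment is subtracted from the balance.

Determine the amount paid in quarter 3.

Quarter 1: $6,651.67 +$179.60 interest = $6,831.27; pay $2,049.38 → $4,781.89
Quarter 2: $4,781.89 +$129.11 interest = $4,911.00; pay $1,473.30 → $3,437.70
Quarter 3: $3,437.70 +$92.82 interest = $3,530.52; pay $1,059.16 → $2,471.36

$1,059.16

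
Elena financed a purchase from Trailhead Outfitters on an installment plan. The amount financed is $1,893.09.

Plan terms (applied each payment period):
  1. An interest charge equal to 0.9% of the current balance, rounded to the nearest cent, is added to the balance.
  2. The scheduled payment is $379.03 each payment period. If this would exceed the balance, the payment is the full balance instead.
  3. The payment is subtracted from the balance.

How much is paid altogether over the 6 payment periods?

$1,945.86

Payment period 1: opening $1,893.09; interest $17.04 → $1,910.13; payment $379.03; balance $1,531.10
Payment period 2: opening $1,531.10; interest $13.78 → $1,544.88; payment $379.03; balance $1,165.85
Payment period 3: opening $1,165.85; interest $10.49 → $1,176.34; payment $379.03; balance $797.31
Payment period 4: opening $797.31; interest $7.18 → $804.49; payment $379.03; balance $425.46
Payment period 5: opening $425.46; interest $3.83 → $429.29; payment $379.03; balance $50.26
Payment period 6: opening $50.26; interest $0.45 → $50.71; payment $50.71; balance $0.00
Total paid: $1,945.86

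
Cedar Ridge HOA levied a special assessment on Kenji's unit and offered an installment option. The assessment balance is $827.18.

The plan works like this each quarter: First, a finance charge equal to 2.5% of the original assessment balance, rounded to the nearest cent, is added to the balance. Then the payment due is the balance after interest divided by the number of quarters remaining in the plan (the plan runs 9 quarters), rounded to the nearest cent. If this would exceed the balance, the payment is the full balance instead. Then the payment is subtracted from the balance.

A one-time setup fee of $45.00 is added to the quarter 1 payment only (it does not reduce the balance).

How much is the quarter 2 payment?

$96.79

# | Opening | Interest | Payment | Fee | End bal
1 | $827.18 | $20.68 | $94.21 | $45.00 | $753.65
2 | $753.65 | $20.68 | $96.79 | — | $677.54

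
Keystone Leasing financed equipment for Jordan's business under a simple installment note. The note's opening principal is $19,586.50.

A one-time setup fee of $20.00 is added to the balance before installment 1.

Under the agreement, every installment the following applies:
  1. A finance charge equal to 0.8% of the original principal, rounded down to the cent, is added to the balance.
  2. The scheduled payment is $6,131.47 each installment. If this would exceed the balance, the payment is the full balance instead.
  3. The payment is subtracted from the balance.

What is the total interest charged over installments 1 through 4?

Installment 1: $19,606.50 +$156.69 interest = $19,763.19; pay $6,131.47 → $13,631.72
Installment 2: $13,631.72 +$156.69 interest = $13,788.41; pay $6,131.47 → $7,656.94
Installment 3: $7,656.94 +$156.69 interest = $7,813.63; pay $6,131.47 → $1,682.16
Installment 4: $1,682.16 +$156.69 interest = $1,838.85; pay $1,838.85 → $0.00
Total interest: $156.69 + $156.69 + $156.69 + $156.69 = $626.76

$626.76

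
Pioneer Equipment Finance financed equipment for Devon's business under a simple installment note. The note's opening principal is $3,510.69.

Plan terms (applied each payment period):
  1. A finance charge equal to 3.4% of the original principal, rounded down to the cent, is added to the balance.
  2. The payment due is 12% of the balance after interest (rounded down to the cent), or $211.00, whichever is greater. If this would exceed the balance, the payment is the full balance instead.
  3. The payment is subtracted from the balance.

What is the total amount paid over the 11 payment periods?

Payment period 1: $3,510.69 +$119.36 interest = $3,630.05; pay $435.60 → $3,194.45
Payment period 2: $3,194.45 +$119.36 interest = $3,313.81; pay $397.65 → $2,916.16
Payment period 3: $2,916.16 +$119.36 interest = $3,035.52; pay $364.26 → $2,671.26
Payment period 4: $2,671.26 +$119.36 interest = $2,790.62; pay $334.87 → $2,455.75
Payment period 5: $2,455.75 +$119.36 interest = $2,575.11; pay $309.01 → $2,266.10
Payment period 6: $2,266.10 +$119.36 interest = $2,385.46; pay $286.25 → $2,099.21
Payment period 7: $2,099.21 +$119.36 interest = $2,218.57; pay $266.22 → $1,952.35
Payment period 8: $1,952.35 +$119.36 interest = $2,071.71; pay $248.60 → $1,823.11
Payment period 9: $1,823.11 +$119.36 interest = $1,942.47; pay $233.09 → $1,709.38
Payment period 10: $1,709.38 +$119.36 interest = $1,828.74; pay $219.44 → $1,609.30
Payment period 11: $1,609.30 +$119.36 interest = $1,728.66; pay $211.00 → $1,517.66
Total paid: $3,305.99

$3,305.99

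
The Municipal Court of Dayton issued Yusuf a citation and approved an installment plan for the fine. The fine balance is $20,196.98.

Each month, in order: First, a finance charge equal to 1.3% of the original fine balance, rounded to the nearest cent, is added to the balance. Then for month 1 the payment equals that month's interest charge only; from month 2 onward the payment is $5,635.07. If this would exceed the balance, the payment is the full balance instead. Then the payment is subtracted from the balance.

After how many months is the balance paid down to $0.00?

5

Month 1: opening $20,196.98; interest $262.56 → $20,459.54; payment $262.56; balance $20,196.98
Month 2: opening $20,196.98; interest $262.56 → $20,459.54; payment $5,635.07; balance $14,824.47
Month 3: opening $14,824.47; interest $262.56 → $15,087.03; payment $5,635.07; balance $9,451.96
Month 4: opening $9,451.96; interest $262.56 → $9,714.52; payment $5,635.07; balance $4,079.45
Month 5: opening $4,079.45; interest $262.56 → $4,342.01; payment $4,342.01; balance $0.00
Balance reaches $0.00 in month 5.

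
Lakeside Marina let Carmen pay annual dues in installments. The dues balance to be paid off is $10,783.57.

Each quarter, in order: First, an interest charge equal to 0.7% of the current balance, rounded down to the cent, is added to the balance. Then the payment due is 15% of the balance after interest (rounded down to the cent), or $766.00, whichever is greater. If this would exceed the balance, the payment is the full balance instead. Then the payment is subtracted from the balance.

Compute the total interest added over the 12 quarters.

$417.20

Quarter 1: opening $10,783.57; interest $75.48 → $10,859.05; payment $1,628.85; balance $9,230.20
Quarter 2: opening $9,230.20; interest $64.61 → $9,294.81; payment $1,394.22; balance $7,900.59
Quarter 3: opening $7,900.59; interest $55.30 → $7,955.89; payment $1,193.38; balance $6,762.51
Quarter 4: opening $6,762.51; interest $47.33 → $6,809.84; payment $1,021.47; balance $5,788.37
Quarter 5: opening $5,788.37; interest $40.51 → $5,828.88; payment $874.33; balance $4,954.55
Quarter 6: opening $4,954.55; interest $34.68 → $4,989.23; payment $766.00; balance $4,223.23
Quarter 7: opening $4,223.23; interest $29.56 → $4,252.79; payment $766.00; balance $3,486.79
Quarter 8: opening $3,486.79; interest $24.40 → $3,511.19; payment $766.00; balance $2,745.19
Quarter 9: opening $2,745.19; interest $19.21 → $2,764.40; payment $766.00; balance $1,998.40
Quarter 10: opening $1,998.40; interest $13.98 → $2,012.38; payment $766.00; balance $1,246.38
Quarter 11: opening $1,246.38; interest $8.72 → $1,255.10; payment $766.00; balance $489.10
Quarter 12: opening $489.10; interest $3.42 → $492.52; payment $492.52; balance $0.00
Total interest: $75.48 + $64.61 + $55.30 + $47.33 + $40.51 + $34.68 + $29.56 + $24.40 + $19.21 + $13.98 + $8.72 + $3.42 = $417.20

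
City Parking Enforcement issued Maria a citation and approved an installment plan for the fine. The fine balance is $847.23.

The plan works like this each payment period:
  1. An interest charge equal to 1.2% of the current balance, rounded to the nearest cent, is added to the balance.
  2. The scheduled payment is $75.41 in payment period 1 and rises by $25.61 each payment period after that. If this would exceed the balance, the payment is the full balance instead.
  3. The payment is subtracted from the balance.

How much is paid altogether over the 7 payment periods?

$890.73

Payment period 1: $847.23 +$10.17 interest = $857.40; pay $75.41 → $781.99
Payment period 2: $781.99 +$9.38 interest = $791.37; pay $101.02 → $690.35
Payment period 3: $690.35 +$8.28 interest = $698.63; pay $126.63 → $572.00
Payment period 4: $572.00 +$6.86 interest = $578.86; pay $152.24 → $426.62
Payment period 5: $426.62 +$5.12 interest = $431.74; pay $177.85 → $253.89
Payment period 6: $253.89 +$3.05 interest = $256.94; pay $203.46 → $53.48
Payment period 7: $53.48 +$0.64 interest = $54.12; pay $54.12 → $0.00
Total paid: $890.73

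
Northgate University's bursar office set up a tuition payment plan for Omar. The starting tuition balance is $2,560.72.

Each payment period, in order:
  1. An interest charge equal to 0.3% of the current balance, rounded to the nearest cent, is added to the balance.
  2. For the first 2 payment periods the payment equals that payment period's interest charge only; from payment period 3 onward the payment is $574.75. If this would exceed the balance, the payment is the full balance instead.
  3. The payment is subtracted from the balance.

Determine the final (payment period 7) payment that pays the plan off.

$283.06

Payment period 1: $2,560.72 +$7.68 interest = $2,568.40; pay $7.68 → $2,560.72
Payment period 2: $2,560.72 +$7.68 interest = $2,568.40; pay $7.68 → $2,560.72
Payment period 3: $2,560.72 +$7.68 interest = $2,568.40; pay $574.75 → $1,993.65
Payment period 4: $1,993.65 +$5.98 interest = $1,999.63; pay $574.75 → $1,424.88
Payment period 5: $1,424.88 +$4.27 interest = $1,429.15; pay $574.75 → $854.40
Payment period 6: $854.40 +$2.56 interest = $856.96; pay $574.75 → $282.21
Payment period 7: $282.21 +$0.85 interest = $283.06; pay $283.06 → $0.00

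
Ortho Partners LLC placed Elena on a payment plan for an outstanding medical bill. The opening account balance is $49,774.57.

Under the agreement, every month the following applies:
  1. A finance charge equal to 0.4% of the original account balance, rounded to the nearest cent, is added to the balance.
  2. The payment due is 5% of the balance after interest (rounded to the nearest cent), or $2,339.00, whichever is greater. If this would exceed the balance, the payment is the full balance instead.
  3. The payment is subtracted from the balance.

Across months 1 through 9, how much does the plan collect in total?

Month 1: opening $49,774.57; interest $199.10 → $49,973.67; payment $2,498.68; balance $47,474.99
Month 2: opening $47,474.99; interest $199.10 → $47,674.09; payment $2,383.70; balance $45,290.39
Month 3: opening $45,290.39; interest $199.10 → $45,489.49; payment $2,339.00; balance $43,150.49
Month 4: opening $43,150.49; interest $199.10 → $43,349.59; payment $2,339.00; balance $41,010.59
Month 5: opening $41,010.59; interest $199.10 → $41,209.69; payment $2,339.00; balance $38,870.69
Month 6: opening $38,870.69; interest $199.10 → $39,069.79; payment $2,339.00; balance $36,730.79
Month 7: opening $36,730.79; interest $199.10 → $36,929.89; payment $2,339.00; balance $34,590.89
Month 8: opening $34,590.89; interest $199.10 → $34,789.99; payment $2,339.00; balance $32,450.99
Month 9: opening $32,450.99; interest $199.10 → $32,650.09; payment $2,339.00; balance $30,311.09
Total paid: $21,255.38

$21,255.38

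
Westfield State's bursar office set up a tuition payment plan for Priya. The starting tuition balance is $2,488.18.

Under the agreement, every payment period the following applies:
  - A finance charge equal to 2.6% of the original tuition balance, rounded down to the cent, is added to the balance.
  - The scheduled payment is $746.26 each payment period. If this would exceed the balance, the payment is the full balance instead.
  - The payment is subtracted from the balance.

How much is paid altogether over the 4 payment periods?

Payment period 1: $2,488.18 +$64.69 interest = $2,552.87; pay $746.26 → $1,806.61
Payment period 2: $1,806.61 +$64.69 interest = $1,871.30; pay $746.26 → $1,125.04
Payment period 3: $1,125.04 +$64.69 interest = $1,189.73; pay $746.26 → $443.47
Payment period 4: $443.47 +$64.69 interest = $508.16; pay $508.16 → $0.00
Total paid: $2,746.94

$2,746.94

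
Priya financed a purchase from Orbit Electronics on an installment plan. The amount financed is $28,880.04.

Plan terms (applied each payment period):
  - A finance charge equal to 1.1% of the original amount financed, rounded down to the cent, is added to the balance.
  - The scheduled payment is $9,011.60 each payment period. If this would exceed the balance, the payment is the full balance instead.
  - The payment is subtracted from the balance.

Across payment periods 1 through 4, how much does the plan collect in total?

# | Opening | Interest | Payment | End bal
1 | $28,880.04 | $317.68 | $9,011.60 | $20,186.12
2 | $20,186.12 | $317.68 | $9,011.60 | $11,492.20
3 | $11,492.20 | $317.68 | $9,011.60 | $2,798.28
4 | $2,798.28 | $317.68 | $3,115.96 | $0.00
Total paid: $30,150.76

$30,150.76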